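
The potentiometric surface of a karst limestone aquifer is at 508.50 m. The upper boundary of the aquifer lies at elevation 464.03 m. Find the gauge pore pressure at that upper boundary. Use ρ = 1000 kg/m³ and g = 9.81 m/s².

Pressure head at the aquifer top: ψ = h − z = 508.50 − 464.03 = 44.47 m.
P = ρgψ = 1000 × 9.81 × 44.47 = 436251 Pa ≈ 436 kPa.

P ≈ 436 kPa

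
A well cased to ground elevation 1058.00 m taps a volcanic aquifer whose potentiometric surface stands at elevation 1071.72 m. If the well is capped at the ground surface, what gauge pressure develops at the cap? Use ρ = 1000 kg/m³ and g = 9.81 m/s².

P ≈ 135 kPa

Head above the cap: Δh = 1071.72 − 1058.00 = 13.72 m.
P = ρgΔh = 1000 × 9.81 × 13.72 = 134593 Pa ≈ 135 kPa.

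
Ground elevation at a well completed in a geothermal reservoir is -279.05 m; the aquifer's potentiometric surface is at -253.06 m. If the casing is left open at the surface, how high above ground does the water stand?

≈ 25.99 m above ground

Water rises to the potentiometric surface, so the rise above ground = -253.06 − (-279.05) = 25.99 m.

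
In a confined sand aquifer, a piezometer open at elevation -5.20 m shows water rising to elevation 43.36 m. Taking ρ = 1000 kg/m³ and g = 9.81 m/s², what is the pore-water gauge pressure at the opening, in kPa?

Pressure head ψ = h − z = 43.36 − (-5.20) = 48.56 m.
P = ρgψ = 1000 × 9.81 × 48.56 = 476374 Pa ≈ 476 kPa.

P ≈ 476 kPa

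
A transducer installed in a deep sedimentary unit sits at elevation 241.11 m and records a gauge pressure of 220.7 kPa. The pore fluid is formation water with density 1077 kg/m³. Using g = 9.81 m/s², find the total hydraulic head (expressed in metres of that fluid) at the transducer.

h ≈ 262.00 m

ψ = P/(ρg) = 220.7×1000 / (1077 × 9.81) = 20.89 m.
h = z + ψ = 241.11 + 20.89 = 262.00 m.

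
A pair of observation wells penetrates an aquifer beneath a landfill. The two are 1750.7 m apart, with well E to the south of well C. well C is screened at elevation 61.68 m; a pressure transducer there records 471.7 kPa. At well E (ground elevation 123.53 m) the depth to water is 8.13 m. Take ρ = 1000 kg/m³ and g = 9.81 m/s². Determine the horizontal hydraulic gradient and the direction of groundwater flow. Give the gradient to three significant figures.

Pressure head at well C: ψ = P/(ρg) = 471.7×1000 / (1000 × 9.81) = 48.08 m.
Total head at well C: h = z + ψ = 61.68 + 48.08 = 109.76 m.
Total head at well E: h = 123.53 − 8.13 = 115.40 m.
Head difference: h(well C) − h(well E) = 109.76 − 115.40 = -5.64 m.
Hydraulic gradient: i = |Δh| / L = 5.64 / 1750.7 = 0.00322.
Flow is from higher to lower head: from well E toward well C, i.e. toward the north.

i ≈ 0.00322; groundwater flows toward the north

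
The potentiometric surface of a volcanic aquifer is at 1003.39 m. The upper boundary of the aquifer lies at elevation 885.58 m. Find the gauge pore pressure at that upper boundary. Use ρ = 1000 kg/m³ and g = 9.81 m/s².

P ≈ 1160 kPa

Pressure head at the aquifer top: ψ = h − z = 1003.39 − 885.58 = 117.81 m.
P = ρgψ = 1000 × 9.81 × 117.81 = 1155716 Pa ≈ 1160 kPa.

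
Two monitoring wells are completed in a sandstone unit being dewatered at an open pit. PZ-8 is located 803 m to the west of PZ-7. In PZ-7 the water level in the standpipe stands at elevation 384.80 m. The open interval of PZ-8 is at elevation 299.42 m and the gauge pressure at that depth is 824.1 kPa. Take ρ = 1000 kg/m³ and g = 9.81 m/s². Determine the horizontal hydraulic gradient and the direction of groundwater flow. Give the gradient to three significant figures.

Total head at PZ-7: h = 384.80 m (water level in the piezometer is the total head).
Pressure head at PZ-8: ψ = P/(ρg) = 824.1×1000 / (1000 × 9.81) = 84.01 m.
Total head at PZ-8: h = z + ψ = 299.42 + 84.01 = 383.43 m.
Head difference: h(PZ-7) − h(PZ-8) = 384.80 − 383.43 = 1.37 m.
Hydraulic gradient: i = |Δh| / L = 1.37 / 803 = 0.00171.
Flow is from higher to lower head: from PZ-7 toward PZ-8, i.e. toward the west.

i ≈ 0.00171; groundwater flows toward the west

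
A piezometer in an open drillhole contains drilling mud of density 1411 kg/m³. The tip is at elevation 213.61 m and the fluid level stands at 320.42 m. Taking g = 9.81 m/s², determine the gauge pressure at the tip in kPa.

P ≈ 1480 kPa

Pressure head ψ = h − z = 320.42 − 213.61 = 106.81 m.
P = ρgψ = 1411 × 9.81 × 106.81 = 1478454 Pa ≈ 1480 kPa.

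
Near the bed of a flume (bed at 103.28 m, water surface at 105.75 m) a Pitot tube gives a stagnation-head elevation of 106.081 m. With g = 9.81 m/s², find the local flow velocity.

Near the bed, under hydrostatic conditions, the piezometric head (z + ψ) equals the free-surface elevation, 105.75 m.
Velocity head = total − piezometric = 106.081 − 105.75 = 0.331 m.
v = √(2g·h_v) = √(2 × 9.81 × 0.331) = 2.55 m/s.

v ≈ 2.55 m/s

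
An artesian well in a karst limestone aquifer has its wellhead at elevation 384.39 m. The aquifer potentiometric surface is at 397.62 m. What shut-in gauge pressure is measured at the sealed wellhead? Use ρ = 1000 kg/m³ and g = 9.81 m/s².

Head above the cap: Δh = 397.62 − 384.39 = 13.23 m.
P = ρgΔh = 1000 × 9.81 × 13.23 = 129786 Pa ≈ 130 kPa.

P ≈ 130 kPa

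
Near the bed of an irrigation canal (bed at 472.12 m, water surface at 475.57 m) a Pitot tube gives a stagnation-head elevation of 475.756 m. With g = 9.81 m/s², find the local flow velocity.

Near the bed, under hydrostatic conditions, the piezometric head (z + ψ) equals the free-surface elevation, 475.57 m.
Velocity head = total − piezometric = 475.756 − 475.57 = 0.186 m.
v = √(2g·h_v) = √(2 × 9.81 × 0.186) = 1.91 m/s.

v ≈ 1.91 m/s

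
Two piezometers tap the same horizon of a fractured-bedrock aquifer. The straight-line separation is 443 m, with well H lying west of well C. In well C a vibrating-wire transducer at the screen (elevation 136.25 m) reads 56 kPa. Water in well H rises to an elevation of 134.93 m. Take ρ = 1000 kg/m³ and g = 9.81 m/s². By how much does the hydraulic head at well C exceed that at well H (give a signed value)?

Pressure head at well C: ψ = P/(ρg) = 56×1000 / (1000 × 9.81) = 5.71 m.
Total head at well C: h = z + ψ = 136.25 + 5.71 = 141.96 m.
Total head at well H: h = 134.93 m (water level in the piezometer is the total head).
Head difference: h(well C) − h(well H) = 141.96 − 134.93 = 7.03 m.

Δh ≈ 7.03 m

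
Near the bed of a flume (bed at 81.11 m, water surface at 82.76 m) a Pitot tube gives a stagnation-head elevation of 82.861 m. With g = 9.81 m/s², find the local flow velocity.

v ≈ 1.41 m/s

Near the bed, under hydrostatic conditions, the piezometric head (z + ψ) equals the free-surface elevation, 82.76 m.
Velocity head = total − piezometric = 82.861 − 82.76 = 0.101 m.
v = √(2g·h_v) = √(2 × 9.81 × 0.101) = 1.41 m/s.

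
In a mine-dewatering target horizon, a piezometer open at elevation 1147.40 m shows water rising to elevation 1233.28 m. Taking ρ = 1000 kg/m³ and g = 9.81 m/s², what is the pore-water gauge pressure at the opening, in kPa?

P ≈ 842 kPa

Pressure head ψ = h − z = 1233.28 − 1147.40 = 85.88 m.
P = ρgψ = 1000 × 9.81 × 85.88 = 842483 Pa ≈ 842 kPa.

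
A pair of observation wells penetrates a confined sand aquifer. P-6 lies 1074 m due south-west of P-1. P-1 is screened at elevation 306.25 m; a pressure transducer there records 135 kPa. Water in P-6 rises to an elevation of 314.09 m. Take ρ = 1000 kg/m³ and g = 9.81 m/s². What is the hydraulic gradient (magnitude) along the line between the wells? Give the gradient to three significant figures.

Pressure head at P-1: ψ = P/(ρg) = 135×1000 / (1000 × 9.81) = 13.76 m.
Total head at P-1: h = z + ψ = 306.25 + 13.76 = 320.01 m.
Total head at P-6: h = 314.09 m (water level in the piezometer is the total head).
Head difference: h(P-1) − h(P-6) = 320.01 − 314.09 = 5.92 m.
Hydraulic gradient: i = |Δh| / L = 5.92 / 1074 = 0.00551.

i ≈ 0.00551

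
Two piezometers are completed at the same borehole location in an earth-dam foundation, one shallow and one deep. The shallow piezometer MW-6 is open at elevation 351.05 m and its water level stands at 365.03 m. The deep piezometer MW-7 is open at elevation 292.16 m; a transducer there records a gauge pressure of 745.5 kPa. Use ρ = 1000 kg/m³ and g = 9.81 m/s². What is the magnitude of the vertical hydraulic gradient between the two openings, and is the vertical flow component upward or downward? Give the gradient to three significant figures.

|i_v| ≈ 0.0530; vertical flow is upward

Total head at MW-6: h = 365.03 m (water level in the standpipe).
Pressure head at MW-7: ψ = P/(ρg) = 745.5×1000 / (1000 × 9.81) = 75.99 m.
Total head at MW-7: h = z + ψ = 292.16 + 75.99 = 368.15 m.
Δh = h(MW-6) − h(MW-7) = 365.03 − 368.15 = -3.12 m.
Vertical separation Δz = 351.05 − 292.16 = 58.89 m.
|i_v| = |Δh| / Δz = 3.12 / 58.89 = 0.0530.
Head is higher in the deep piezometer, so vertical flow is upward (discharge condition).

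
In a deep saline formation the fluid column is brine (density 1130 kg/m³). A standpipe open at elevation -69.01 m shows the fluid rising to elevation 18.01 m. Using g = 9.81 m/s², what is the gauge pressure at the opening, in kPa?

P ≈ 965 kPa

Pressure head ψ = h − z = 18.01 − (-69.01) = 87.02 m.
P = ρgψ = 1130 × 9.81 × 87.02 = 964643 Pa ≈ 965 kPa.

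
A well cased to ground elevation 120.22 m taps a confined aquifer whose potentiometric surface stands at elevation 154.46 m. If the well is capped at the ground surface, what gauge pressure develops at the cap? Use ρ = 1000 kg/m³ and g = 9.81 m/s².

Head above the cap: Δh = 154.46 − 120.22 = 34.24 m.
P = ρgΔh = 1000 × 9.81 × 34.24 = 335894 Pa ≈ 336 kPa.

P ≈ 336 kPa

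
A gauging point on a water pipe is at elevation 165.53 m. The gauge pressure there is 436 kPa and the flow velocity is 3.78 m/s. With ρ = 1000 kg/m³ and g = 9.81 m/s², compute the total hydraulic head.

h ≈ 210.70 m

Pressure head ψ = P/(ρg) = 436×1000 / (1000 × 9.81) = 44.44 m.
Velocity head = v²/(2g) = 3.78² / (2 × 9.81) = 0.728 m.
h = z + ψ + v²/(2g) = 165.53 + 44.44 + 0.728 = 210.70 m.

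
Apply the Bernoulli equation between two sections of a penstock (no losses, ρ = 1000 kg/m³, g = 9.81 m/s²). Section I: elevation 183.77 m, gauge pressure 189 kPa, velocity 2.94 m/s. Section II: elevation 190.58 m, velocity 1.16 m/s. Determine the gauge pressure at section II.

Pressure head at I: ψ₁ = P₁/(ρg) = 189×1000 / (1000 × 9.81) = 19.27 m.
Velocity heads: v₁²/2g = 2.94²/19.62 = 0.441 m; v₂²/2g = 1.16²/19.62 = 0.069 m.
Total head H = z₁ + ψ₁ + v₁²/2g = 183.77 + 19.27 + 0.441 = 203.48 m.
ψ₂ = H − z₂ − v₂²/2g = 203.48 − 190.58 − 0.069 = 12.83 m.
P₂ = ρgψ₂ = 1000 × 9.81 × 12.83 ≈ 126 kPa.

P₂ ≈ 126 kPa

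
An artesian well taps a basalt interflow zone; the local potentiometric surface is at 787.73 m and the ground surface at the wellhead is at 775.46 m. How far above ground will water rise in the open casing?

Water rises to the potentiometric surface, so the rise above ground = 787.73 − 775.46 = 12.27 m.

≈ 12.27 m above ground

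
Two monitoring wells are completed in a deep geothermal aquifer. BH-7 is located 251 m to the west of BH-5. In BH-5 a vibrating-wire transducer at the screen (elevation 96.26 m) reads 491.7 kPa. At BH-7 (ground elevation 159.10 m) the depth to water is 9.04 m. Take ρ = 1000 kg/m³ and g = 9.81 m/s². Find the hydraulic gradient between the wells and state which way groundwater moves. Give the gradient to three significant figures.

i ≈ 0.0147; groundwater flows toward the east

Pressure head at BH-5: ψ = P/(ρg) = 491.7×1000 / (1000 × 9.81) = 50.12 m.
Total head at BH-5: h = z + ψ = 96.26 + 50.12 = 146.38 m.
Total head at BH-7: h = 159.10 − 9.04 = 150.06 m.
Head difference: h(BH-5) − h(BH-7) = 146.38 − 150.06 = -3.68 m.
Hydraulic gradient: i = |Δh| / L = 3.68 / 251 = 0.0147.
Flow is from higher to lower head: from BH-7 toward BH-5, i.e. toward the east.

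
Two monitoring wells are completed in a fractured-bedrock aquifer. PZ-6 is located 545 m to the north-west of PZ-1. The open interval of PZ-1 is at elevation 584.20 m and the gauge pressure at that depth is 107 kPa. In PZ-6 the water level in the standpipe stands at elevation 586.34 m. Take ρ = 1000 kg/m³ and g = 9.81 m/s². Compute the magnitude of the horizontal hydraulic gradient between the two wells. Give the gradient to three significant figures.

i ≈ 0.0161

Pressure head at PZ-1: ψ = P/(ρg) = 107×1000 / (1000 × 9.81) = 10.91 m.
Total head at PZ-1: h = z + ψ = 584.20 + 10.91 = 595.11 m.
Total head at PZ-6: h = 586.34 m (water level in the piezometer is the total head).
Head difference: h(PZ-1) − h(PZ-6) = 595.11 − 586.34 = 8.77 m.
Hydraulic gradient: i = |Δh| / L = 8.77 / 545 = 0.0161.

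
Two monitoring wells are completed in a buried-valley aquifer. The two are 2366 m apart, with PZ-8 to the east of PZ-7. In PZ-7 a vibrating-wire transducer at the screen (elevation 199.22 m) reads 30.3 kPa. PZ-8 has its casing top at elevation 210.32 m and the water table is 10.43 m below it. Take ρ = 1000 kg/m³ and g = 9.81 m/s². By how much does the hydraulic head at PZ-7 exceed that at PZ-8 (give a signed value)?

Δh ≈ 2.42 m

Pressure head at PZ-7: ψ = P/(ρg) = 30.3×1000 / (1000 × 9.81) = 3.09 m.
Total head at PZ-7: h = z + ψ = 199.22 + 3.09 = 202.31 m.
Total head at PZ-8: h = 210.32 − 10.43 = 199.89 m.
Head difference: h(PZ-7) − h(PZ-8) = 202.31 − 199.89 = 2.42 m.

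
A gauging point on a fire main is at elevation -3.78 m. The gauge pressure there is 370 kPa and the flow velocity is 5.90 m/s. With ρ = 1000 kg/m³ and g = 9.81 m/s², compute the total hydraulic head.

h ≈ 35.71 m

Pressure head ψ = P/(ρg) = 370×1000 / (1000 × 9.81) = 37.72 m.
Velocity head = v²/(2g) = 5.90² / (2 × 9.81) = 1.774 m.
h = z + ψ + v²/(2g) = -3.78 + 37.72 + 1.774 = 35.71 m.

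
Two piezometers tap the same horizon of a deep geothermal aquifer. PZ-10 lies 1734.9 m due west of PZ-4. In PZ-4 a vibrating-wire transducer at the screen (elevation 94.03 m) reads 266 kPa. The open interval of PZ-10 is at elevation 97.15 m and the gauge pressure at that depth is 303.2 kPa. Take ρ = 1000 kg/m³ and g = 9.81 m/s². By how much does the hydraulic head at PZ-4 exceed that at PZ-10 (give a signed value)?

Δh ≈ -6.91 m

Pressure head at PZ-4: ψ = P/(ρg) = 266×1000 / (1000 × 9.81) = 27.12 m.
Total head at PZ-4: h = z + ψ = 94.03 + 27.12 = 121.15 m.
Pressure head at PZ-10: ψ = P/(ρg) = 303.2×1000 / (1000 × 9.81) = 30.91 m.
Total head at PZ-10: h = z + ψ = 97.15 + 30.91 = 128.06 m.
Head difference: h(PZ-4) − h(PZ-10) = 121.15 − 128.06 = -6.91 m.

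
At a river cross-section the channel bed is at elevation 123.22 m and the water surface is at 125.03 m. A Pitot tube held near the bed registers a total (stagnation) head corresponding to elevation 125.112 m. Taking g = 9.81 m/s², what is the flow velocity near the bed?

v ≈ 1.27 m/s

Near the bed, under hydrostatic conditions, the piezometric head (z + ψ) equals the free-surface elevation, 125.03 m.
Velocity head = total − piezometric = 125.112 − 125.03 = 0.082 m.
v = √(2g·h_v) = √(2 × 9.81 × 0.082) = 1.27 m/s.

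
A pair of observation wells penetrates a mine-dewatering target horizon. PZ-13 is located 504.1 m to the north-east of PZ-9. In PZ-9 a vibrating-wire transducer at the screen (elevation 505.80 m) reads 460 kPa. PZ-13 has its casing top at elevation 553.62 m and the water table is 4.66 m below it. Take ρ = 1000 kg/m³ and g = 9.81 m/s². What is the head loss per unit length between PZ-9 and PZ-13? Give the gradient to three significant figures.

Pressure head at PZ-9: ψ = P/(ρg) = 460×1000 / (1000 × 9.81) = 46.89 m.
Total head at PZ-9: h = z + ψ = 505.80 + 46.89 = 552.69 m.
Total head at PZ-13: h = 553.62 − 4.66 = 548.96 m.
Head difference: h(PZ-9) − h(PZ-13) = 552.69 − 548.96 = 3.73 m.
Hydraulic gradient: i = |Δh| / L = 3.73 / 504.1 = 0.00740.

i ≈ 0.00740 m/m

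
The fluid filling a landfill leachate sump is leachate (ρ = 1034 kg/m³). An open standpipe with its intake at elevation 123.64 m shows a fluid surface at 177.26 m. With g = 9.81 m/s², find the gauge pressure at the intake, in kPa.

Pressure head ψ = h − z = 177.26 − 123.64 = 53.62 m.
P = ρgψ = 1034 × 9.81 × 53.62 = 543897 Pa ≈ 544 kPa.

P ≈ 544 kPa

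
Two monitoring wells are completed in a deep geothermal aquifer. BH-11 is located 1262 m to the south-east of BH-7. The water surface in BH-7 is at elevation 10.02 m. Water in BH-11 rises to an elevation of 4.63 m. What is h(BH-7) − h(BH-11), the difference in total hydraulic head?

Total head at BH-7: h = 10.02 m (water level in the piezometer is the total head).
Total head at BH-11: h = 4.63 m (water level in the piezometer is the total head).
Head difference: h(BH-7) − h(BH-11) = 10.02 − 4.63 = 5.39 m.

Δh ≈ 5.39 m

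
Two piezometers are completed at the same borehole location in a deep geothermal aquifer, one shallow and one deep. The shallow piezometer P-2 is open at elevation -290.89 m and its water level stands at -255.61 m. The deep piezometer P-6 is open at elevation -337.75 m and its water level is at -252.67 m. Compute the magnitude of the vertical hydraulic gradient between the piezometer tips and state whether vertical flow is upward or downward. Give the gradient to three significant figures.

|i_v| ≈ 0.0627; vertical flow is upward

Total head at P-2: h = -255.61 m (water level in the standpipe).
Total head at P-6: h = -252.67 m.
Δh = h(P-2) − h(P-6) = -255.61 − (-252.67) = -2.94 m.
Vertical separation Δz = -290.89 − (-337.75) = 46.86 m.
|i_v| = |Δh| / Δz = 2.94 / 46.86 = 0.0627.
Head is higher in the deep piezometer, so vertical flow is upward (discharge condition).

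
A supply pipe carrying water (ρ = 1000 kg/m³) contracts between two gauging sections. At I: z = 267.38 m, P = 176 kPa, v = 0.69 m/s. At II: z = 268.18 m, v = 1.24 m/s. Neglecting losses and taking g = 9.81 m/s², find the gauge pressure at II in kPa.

P₂ ≈ 168 kPa

Pressure head at I: ψ₁ = P₁/(ρg) = 176×1000 / (1000 × 9.81) = 17.94 m.
Velocity heads: v₁²/2g = 0.69²/19.62 = 0.024 m; v₂²/2g = 1.24²/19.62 = 0.078 m.
Total head H = z₁ + ψ₁ + v₁²/2g = 267.38 + 17.94 + 0.024 = 285.34 m.
ψ₂ = H − z₂ − v₂²/2g = 285.34 − 268.18 − 0.078 = 17.08 m.
P₂ = ρgψ₂ = 1000 × 9.81 × 17.08 ≈ 168 kPa.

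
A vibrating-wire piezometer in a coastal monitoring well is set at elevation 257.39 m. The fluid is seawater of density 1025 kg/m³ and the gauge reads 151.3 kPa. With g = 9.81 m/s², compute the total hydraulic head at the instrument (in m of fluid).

ψ = P/(ρg) = 151.3×1000 / (1025 × 9.81) = 15.05 m.
h = z + ψ = 257.39 + 15.05 = 272.44 m.

h ≈ 272.44 m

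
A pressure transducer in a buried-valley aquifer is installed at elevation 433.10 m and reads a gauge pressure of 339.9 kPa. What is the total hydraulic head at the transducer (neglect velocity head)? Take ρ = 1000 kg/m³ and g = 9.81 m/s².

ψ = P/(ρg) = 339.9×1000 / (1000 × 9.81) = 34.65 m.
h = z + ψ = 433.10 + 34.65 = 467.75 m.

h ≈ 467.75 m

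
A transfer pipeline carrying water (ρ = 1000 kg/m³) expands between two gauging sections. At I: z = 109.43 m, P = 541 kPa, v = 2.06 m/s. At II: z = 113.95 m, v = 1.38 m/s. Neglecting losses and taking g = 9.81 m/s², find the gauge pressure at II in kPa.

P₂ ≈ 498 kPa

Pressure head at I: ψ₁ = P₁/(ρg) = 541×1000 / (1000 × 9.81) = 55.15 m.
Velocity heads: v₁²/2g = 2.06²/19.62 = 0.216 m; v₂²/2g = 1.38²/19.62 = 0.097 m.
Total head H = z₁ + ψ₁ + v₁²/2g = 109.43 + 55.15 + 0.216 = 164.80 m.
ψ₂ = H − z₂ − v₂²/2g = 164.80 − 113.95 − 0.097 = 50.75 m.
P₂ = ρgψ₂ = 1000 × 9.81 × 50.75 ≈ 498 kPa.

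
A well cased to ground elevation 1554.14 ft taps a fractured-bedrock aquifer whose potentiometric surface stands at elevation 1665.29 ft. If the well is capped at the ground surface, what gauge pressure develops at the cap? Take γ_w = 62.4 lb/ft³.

P ≈ 48.2 psi

Head above the cap: Δh = 1665.29 − 1554.14 = 111.15 ft.
P = γΔh/144 = 62.4 × 111.15 / 144 = 48.2 psi.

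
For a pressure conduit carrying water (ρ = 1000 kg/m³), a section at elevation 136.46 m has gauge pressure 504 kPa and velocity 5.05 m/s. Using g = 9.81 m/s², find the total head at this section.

h ≈ 189.14 m

Pressure head ψ = P/(ρg) = 504×1000 / (1000 × 9.81) = 51.38 m.
Velocity head = v²/(2g) = 5.05² / (2 × 9.81) = 1.300 m.
h = z + ψ + v²/(2g) = 136.46 + 51.38 + 1.300 = 189.14 m.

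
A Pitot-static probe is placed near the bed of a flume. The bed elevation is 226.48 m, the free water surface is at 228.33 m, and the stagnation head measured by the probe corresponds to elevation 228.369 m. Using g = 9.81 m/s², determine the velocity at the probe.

v ≈ 0.875 m/s

Near the bed, under hydrostatic conditions, the piezometric head (z + ψ) equals the free-surface elevation, 228.33 m.
Velocity head = total − piezometric = 228.369 − 228.33 = 0.039 m.
v = √(2g·h_v) = √(2 × 9.81 × 0.039) = 0.875 m/s.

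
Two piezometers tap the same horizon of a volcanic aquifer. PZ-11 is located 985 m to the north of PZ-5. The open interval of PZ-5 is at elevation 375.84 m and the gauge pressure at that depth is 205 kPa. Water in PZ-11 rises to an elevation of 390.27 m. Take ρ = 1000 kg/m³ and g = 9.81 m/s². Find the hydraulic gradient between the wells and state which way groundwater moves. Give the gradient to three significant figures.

Pressure head at PZ-5: ψ = P/(ρg) = 205×1000 / (1000 × 9.81) = 20.90 m.
Total head at PZ-5: h = z + ψ = 375.84 + 20.90 = 396.74 m.
Total head at PZ-11: h = 390.27 m (water level in the piezometer is the total head).
Head difference: h(PZ-5) − h(PZ-11) = 396.74 − 390.27 = 6.47 m.
Hydraulic gradient: i = |Δh| / L = 6.47 / 985 = 0.00657.
Flow is from higher to lower head: from PZ-5 toward PZ-11, i.e. toward the north.

i ≈ 0.00657; groundwater flows toward the north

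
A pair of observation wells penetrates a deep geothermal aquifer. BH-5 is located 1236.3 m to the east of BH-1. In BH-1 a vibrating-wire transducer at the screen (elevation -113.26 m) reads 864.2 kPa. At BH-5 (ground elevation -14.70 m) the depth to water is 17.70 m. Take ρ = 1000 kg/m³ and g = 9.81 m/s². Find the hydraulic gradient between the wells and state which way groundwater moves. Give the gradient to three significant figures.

Pressure head at BH-1: ψ = P/(ρg) = 864.2×1000 / (1000 × 9.81) = 88.09 m.
Total head at BH-1: h = z + ψ = -113.26 + 88.09 = -25.17 m.
Total head at BH-5: h = -14.70 − 17.70 = -32.40 m.
Head difference: h(BH-1) − h(BH-5) = -25.17 − (-32.40) = 7.23 m.
Hydraulic gradient: i = |Δh| / L = 7.23 / 1236.3 = 0.00585.
Flow is from higher to lower head: from BH-1 toward BH-5, i.e. toward the east.

i ≈ 0.00585; groundwater flows toward the east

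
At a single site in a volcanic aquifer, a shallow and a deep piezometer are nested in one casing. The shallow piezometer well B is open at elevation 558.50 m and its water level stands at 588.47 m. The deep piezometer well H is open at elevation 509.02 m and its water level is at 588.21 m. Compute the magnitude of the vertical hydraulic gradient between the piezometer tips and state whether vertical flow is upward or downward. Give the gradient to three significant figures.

|i_v| ≈ 0.00525; vertical flow is downward

Total head at well B: h = 588.47 m (water level in the standpipe).
Total head at well H: h = 588.21 m.
Δh = h(well B) − h(well H) = 588.47 − 588.21 = 0.26 m.
Vertical separation Δz = 558.50 − 509.02 = 49.48 m.
|i_v| = |Δh| / Δz = 0.26 / 49.48 = 0.00525.
Head is higher in the shallow piezometer, so vertical flow is downward (recharge condition).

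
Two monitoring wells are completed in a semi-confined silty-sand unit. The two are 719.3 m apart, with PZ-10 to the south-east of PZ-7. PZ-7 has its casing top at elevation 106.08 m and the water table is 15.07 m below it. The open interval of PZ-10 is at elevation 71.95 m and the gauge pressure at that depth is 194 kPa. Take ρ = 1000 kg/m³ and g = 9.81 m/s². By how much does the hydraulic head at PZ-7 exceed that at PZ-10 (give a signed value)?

Total head at PZ-7: h = 106.08 − 15.07 = 91.01 m.
Pressure head at PZ-10: ψ = P/(ρg) = 194×1000 / (1000 × 9.81) = 19.78 m.
Total head at PZ-10: h = z + ψ = 71.95 + 19.78 = 91.73 m.
Head difference: h(PZ-7) − h(PZ-10) = 91.01 − 91.73 = -0.72 m.

Δh ≈ -0.72 m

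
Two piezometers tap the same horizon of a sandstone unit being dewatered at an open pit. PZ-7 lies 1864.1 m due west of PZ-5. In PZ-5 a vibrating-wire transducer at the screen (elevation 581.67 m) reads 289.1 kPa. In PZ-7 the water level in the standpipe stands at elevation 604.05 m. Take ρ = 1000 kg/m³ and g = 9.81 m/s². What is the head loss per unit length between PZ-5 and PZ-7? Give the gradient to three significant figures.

i ≈ 0.00380 m/m

Pressure head at PZ-5: ψ = P/(ρg) = 289.1×1000 / (1000 × 9.81) = 29.47 m.
Total head at PZ-5: h = z + ψ = 581.67 + 29.47 = 611.14 m.
Total head at PZ-7: h = 604.05 m (water level in the piezometer is the total head).
Head difference: h(PZ-5) − h(PZ-7) = 611.14 − 604.05 = 7.09 m.
Hydraulic gradient: i = |Δh| / L = 7.09 / 1864.1 = 0.00380.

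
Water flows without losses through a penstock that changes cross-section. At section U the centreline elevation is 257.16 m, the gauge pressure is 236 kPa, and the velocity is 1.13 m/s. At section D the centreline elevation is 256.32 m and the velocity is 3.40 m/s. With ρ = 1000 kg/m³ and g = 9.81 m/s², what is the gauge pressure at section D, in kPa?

P₂ ≈ 239 kPa

Pressure head at U: ψ₁ = P₁/(ρg) = 236×1000 / (1000 × 9.81) = 24.06 m.
Velocity heads: v₁²/2g = 1.13²/19.62 = 0.065 m; v₂²/2g = 3.40²/19.62 = 0.589 m.
Total head H = z₁ + ψ₁ + v₁²/2g = 257.16 + 24.06 + 0.065 = 281.29 m.
ψ₂ = H − z₂ − v₂²/2g = 281.29 − 256.32 − 0.589 = 24.38 m.
P₂ = ρgψ₂ = 1000 × 9.81 × 24.38 ≈ 239 kPa.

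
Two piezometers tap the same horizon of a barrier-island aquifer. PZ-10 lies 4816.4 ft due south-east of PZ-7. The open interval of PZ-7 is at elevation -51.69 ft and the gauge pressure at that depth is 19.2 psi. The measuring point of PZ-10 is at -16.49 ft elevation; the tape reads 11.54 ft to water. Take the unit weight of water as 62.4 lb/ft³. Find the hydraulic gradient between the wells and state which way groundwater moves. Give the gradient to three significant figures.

i ≈ 0.00429; groundwater flows toward the south-east

Pressure head at PZ-7: ψ = 144·P/γ = 144 × 19.2 / 62.4 = 44.31 ft.
Total head at PZ-7: h = z + ψ = -51.69 + 44.31 = -7.38 ft.
Total head at PZ-10: h = -16.49 − 11.54 = -28.03 ft.
Head difference: h(PZ-7) − h(PZ-10) = -7.38 − (-28.03) = 20.65 ft.
Hydraulic gradient: i = |Δh| / L = 20.65 / 4816.4 = 0.00429.
Flow is from higher to lower head: from PZ-7 toward PZ-10, i.e. toward the south-east.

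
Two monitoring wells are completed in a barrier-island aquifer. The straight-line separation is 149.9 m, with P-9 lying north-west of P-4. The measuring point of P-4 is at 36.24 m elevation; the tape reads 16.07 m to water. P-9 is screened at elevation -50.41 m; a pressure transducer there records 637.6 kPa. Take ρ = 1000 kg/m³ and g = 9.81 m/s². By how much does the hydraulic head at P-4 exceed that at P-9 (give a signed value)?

Δh ≈ 5.59 m

Total head at P-4: h = 36.24 − 16.07 = 20.17 m.
Pressure head at P-9: ψ = P/(ρg) = 637.6×1000 / (1000 × 9.81) = 64.99 m.
Total head at P-9: h = z + ψ = -50.41 + 64.99 = 14.58 m.
Head difference: h(P-4) − h(P-9) = 20.17 − 14.58 = 5.59 m.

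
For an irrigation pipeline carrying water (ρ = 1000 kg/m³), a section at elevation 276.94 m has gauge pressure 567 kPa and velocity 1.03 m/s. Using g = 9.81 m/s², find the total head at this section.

h ≈ 334.79 m

Pressure head ψ = P/(ρg) = 567×1000 / (1000 × 9.81) = 57.80 m.
Velocity head = v²/(2g) = 1.03² / (2 × 9.81) = 0.054 m.
h = z + ψ + v²/(2g) = 276.94 + 57.80 + 0.054 = 334.79 m.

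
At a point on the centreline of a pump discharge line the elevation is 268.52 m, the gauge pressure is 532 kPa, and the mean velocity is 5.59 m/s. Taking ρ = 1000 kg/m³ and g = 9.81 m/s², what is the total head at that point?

h ≈ 324.34 m

Pressure head ψ = P/(ρg) = 532×1000 / (1000 × 9.81) = 54.23 m.
Velocity head = v²/(2g) = 5.59² / (2 × 9.81) = 1.593 m.
h = z + ψ + v²/(2g) = 268.52 + 54.23 + 1.593 = 324.34 m.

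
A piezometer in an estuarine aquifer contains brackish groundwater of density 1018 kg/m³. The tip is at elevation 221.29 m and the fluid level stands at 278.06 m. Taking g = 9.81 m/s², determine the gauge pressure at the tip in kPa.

Pressure head ψ = h − z = 278.06 − 221.29 = 56.77 m.
P = ρgψ = 1018 × 9.81 × 56.77 = 566938 Pa ≈ 567 kPa.

P ≈ 567 kPa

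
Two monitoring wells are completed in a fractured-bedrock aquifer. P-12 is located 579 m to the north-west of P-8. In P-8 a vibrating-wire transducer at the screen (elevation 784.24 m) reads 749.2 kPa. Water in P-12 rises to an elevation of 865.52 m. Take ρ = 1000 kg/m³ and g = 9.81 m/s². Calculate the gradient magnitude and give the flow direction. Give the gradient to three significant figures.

Pressure head at P-8: ψ = P/(ρg) = 749.2×1000 / (1000 × 9.81) = 76.37 m.
Total head at P-8: h = z + ψ = 784.24 + 76.37 = 860.61 m.
Total head at P-12: h = 865.52 m (water level in the piezometer is the total head).
Head difference: h(P-8) − h(P-12) = 860.61 − 865.52 = -4.91 m.
Hydraulic gradient: i = |Δh| / L = 4.91 / 579 = 0.00848.
Flow is from higher to lower head: from P-12 toward P-8, i.e. toward the south-east.

i ≈ 0.00848; groundwater flows toward the south-east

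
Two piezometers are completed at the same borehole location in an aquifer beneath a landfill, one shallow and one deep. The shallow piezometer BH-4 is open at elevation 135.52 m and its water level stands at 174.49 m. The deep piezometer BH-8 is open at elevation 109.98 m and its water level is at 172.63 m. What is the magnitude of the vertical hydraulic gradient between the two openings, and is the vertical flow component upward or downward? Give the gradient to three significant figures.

|i_v| ≈ 0.0728; vertical flow is downward

Total head at BH-4: h = 174.49 m (water level in the standpipe).
Total head at BH-8: h = 172.63 m.
Δh = h(BH-4) − h(BH-8) = 174.49 − 172.63 = 1.86 m.
Vertical separation Δz = 135.52 − 109.98 = 25.54 m.
|i_v| = |Δh| / Δz = 1.86 / 25.54 = 0.0728.
Head is higher in the shallow piezometer, so vertical flow is downward (recharge condition).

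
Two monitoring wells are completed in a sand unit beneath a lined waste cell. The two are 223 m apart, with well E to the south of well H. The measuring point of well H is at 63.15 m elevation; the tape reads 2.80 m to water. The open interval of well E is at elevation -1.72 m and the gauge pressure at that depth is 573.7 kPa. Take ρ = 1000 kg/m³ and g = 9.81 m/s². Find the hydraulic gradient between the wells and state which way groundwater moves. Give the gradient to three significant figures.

Total head at well H: h = 63.15 − 2.80 = 60.35 m.
Pressure head at well E: ψ = P/(ρg) = 573.7×1000 / (1000 × 9.81) = 58.48 m.
Total head at well E: h = z + ψ = -1.72 + 58.48 = 56.76 m.
Head difference: h(well H) − h(well E) = 60.35 − 56.76 = 3.59 m.
Hydraulic gradient: i = |Δh| / L = 3.59 / 223 = 0.0161.
Flow is from higher to lower head: from well H toward well E, i.e. toward the south.

i ≈ 0.0161; groundwater flows toward the south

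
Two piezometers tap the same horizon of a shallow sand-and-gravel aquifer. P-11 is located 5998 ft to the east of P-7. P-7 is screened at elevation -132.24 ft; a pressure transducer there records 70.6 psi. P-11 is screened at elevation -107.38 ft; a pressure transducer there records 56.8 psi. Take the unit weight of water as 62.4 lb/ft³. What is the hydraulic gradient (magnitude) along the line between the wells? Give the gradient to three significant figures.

Pressure head at P-7: ψ = 144·P/γ = 144 × 70.6 / 62.4 = 162.92 ft.
Total head at P-7: h = z + ψ = -132.24 + 162.92 = 30.68 ft.
Pressure head at P-11: ψ = 144·P/γ = 144 × 56.8 / 62.4 = 131.08 ft.
Total head at P-11: h = z + ψ = -107.38 + 131.08 = 23.70 ft.
Head difference: h(P-7) − h(P-11) = 30.68 − 23.70 = 6.98 ft.
Hydraulic gradient: i = |Δh| / L = 6.98 / 5998 = 0.00116.

i ≈ 0.00116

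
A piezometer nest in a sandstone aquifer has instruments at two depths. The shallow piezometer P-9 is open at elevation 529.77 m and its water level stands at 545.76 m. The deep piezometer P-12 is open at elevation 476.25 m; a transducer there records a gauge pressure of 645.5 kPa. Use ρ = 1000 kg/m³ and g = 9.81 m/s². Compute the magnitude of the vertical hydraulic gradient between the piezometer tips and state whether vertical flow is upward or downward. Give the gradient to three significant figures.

Total head at P-9: h = 545.76 m (water level in the standpipe).
Pressure head at P-12: ψ = P/(ρg) = 645.5×1000 / (1000 × 9.81) = 65.80 m.
Total head at P-12: h = z + ψ = 476.25 + 65.80 = 542.05 m.
Δh = h(P-9) − h(P-12) = 545.76 − 542.05 = 3.71 m.
Vertical separation Δz = 529.77 − 476.25 = 53.52 m.
|i_v| = |Δh| / Δz = 3.71 / 53.52 = 0.0693.
Head is higher in the shallow piezometer, so vertical flow is downward (recharge condition).

|i_v| ≈ 0.0693; vertical flow is downward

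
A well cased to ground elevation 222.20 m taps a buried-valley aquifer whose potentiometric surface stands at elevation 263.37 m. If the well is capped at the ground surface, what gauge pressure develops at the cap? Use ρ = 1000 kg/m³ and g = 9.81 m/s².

Head above the cap: Δh = 263.37 − 222.20 = 41.17 m.
P = ρgΔh = 1000 × 9.81 × 41.17 = 403878 Pa ≈ 404 kPa.

P ≈ 404 kPa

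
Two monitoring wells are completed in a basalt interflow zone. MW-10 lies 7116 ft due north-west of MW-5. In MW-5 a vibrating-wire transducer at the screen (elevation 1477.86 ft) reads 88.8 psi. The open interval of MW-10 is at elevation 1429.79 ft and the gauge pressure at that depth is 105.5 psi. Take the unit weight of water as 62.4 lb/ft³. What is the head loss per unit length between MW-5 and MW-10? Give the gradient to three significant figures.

Pressure head at MW-5: ψ = 144·P/γ = 144 × 88.8 / 62.4 = 204.92 ft.
Total head at MW-5: h = z + ψ = 1477.86 + 204.92 = 1682.78 ft.
Pressure head at MW-10: ψ = 144·P/γ = 144 × 105.5 / 62.4 = 243.46 ft.
Total head at MW-10: h = z + ψ = 1429.79 + 243.46 = 1673.25 ft.
Head difference: h(MW-5) − h(MW-10) = 1682.78 − 1673.25 = 9.53 ft.
Hydraulic gradient: i = |Δh| / L = 9.53 / 7116 = 0.00134.

i ≈ 0.00134 ft/ft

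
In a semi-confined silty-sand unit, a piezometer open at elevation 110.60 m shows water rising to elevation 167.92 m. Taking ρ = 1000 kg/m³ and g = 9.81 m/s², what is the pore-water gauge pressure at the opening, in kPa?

P ≈ 562 kPa

Pressure head ψ = h − z = 167.92 − 110.60 = 57.32 m.
P = ρgψ = 1000 × 9.81 × 57.32 = 562309 Pa ≈ 562 kPa.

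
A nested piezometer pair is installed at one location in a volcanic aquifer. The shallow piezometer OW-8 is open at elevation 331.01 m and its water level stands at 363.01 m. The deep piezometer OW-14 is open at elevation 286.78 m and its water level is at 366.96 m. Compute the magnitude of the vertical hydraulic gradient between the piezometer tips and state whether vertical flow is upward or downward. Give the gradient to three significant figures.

|i_v| ≈ 0.0893; vertical flow is upward

Total head at OW-8: h = 363.01 m (water level in the standpipe).
Total head at OW-14: h = 366.96 m.
Δh = h(OW-8) − h(OW-14) = 363.01 − 366.96 = -3.95 m.
Vertical separation Δz = 331.01 − 286.78 = 44.23 m.
|i_v| = |Δh| / Δz = 3.95 / 44.23 = 0.0893.
Head is higher in the deep piezometer, so vertical flow is upward (discharge condition).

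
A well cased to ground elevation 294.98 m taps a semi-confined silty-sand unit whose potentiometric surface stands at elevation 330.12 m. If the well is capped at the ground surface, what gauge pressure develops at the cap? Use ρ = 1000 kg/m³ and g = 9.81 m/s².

Head above the cap: Δh = 330.12 − 294.98 = 35.14 m.
P = ρgΔh = 1000 × 9.81 × 35.14 = 344723 Pa ≈ 345 kPa.

P ≈ 345 kPa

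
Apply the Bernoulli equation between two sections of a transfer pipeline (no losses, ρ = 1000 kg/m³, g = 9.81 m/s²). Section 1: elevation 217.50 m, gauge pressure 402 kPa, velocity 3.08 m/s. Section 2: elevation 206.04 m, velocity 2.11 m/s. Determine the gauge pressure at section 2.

Pressure head at 1: ψ₁ = P₁/(ρg) = 402×1000 / (1000 × 9.81) = 40.98 m.
Velocity heads: v₁²/2g = 3.08²/19.62 = 0.484 m; v₂²/2g = 2.11²/19.62 = 0.227 m.
Total head H = z₁ + ψ₁ + v₁²/2g = 217.50 + 40.98 + 0.484 = 258.96 m.
ψ₂ = H − z₂ − v₂²/2g = 258.96 − 206.04 − 0.227 = 52.69 m.
P₂ = ρgψ₂ = 1000 × 9.81 × 52.69 ≈ 517 kPa.

P₂ ≈ 517 kPa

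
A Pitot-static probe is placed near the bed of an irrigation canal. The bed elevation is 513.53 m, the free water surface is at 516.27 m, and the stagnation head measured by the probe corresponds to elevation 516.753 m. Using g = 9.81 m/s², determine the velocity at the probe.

v ≈ 3.08 m/s

Near the bed, under hydrostatic conditions, the piezometric head (z + ψ) equals the free-surface elevation, 516.27 m.
Velocity head = total − piezometric = 516.753 − 516.27 = 0.483 m.
v = √(2g·h_v) = √(2 × 9.81 × 0.483) = 3.08 m/s.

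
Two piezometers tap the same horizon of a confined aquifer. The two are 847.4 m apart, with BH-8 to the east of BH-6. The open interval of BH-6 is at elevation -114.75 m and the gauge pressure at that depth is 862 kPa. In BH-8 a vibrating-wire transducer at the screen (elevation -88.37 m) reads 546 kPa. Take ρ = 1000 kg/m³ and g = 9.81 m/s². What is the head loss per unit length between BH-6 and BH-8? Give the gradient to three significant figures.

i ≈ 0.00688 m/m

Pressure head at BH-6: ψ = P/(ρg) = 862×1000 / (1000 × 9.81) = 87.87 m.
Total head at BH-6: h = z + ψ = -114.75 + 87.87 = -26.88 m.
Pressure head at BH-8: ψ = P/(ρg) = 546×1000 / (1000 × 9.81) = 55.66 m.
Total head at BH-8: h = z + ψ = -88.37 + 55.66 = -32.71 m.
Head difference: h(BH-6) − h(BH-8) = -26.88 − (-32.71) = 5.83 m.
Hydraulic gradient: i = |Δh| / L = 5.83 / 847.4 = 0.00688.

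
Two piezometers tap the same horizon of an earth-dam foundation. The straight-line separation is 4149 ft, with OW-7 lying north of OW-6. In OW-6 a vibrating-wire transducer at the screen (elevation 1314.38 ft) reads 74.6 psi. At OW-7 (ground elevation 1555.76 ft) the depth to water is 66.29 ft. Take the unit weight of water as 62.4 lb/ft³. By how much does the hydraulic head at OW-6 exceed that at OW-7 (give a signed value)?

Pressure head at OW-6: ψ = 144·P/γ = 144 × 74.6 / 62.4 = 172.15 ft.
Total head at OW-6: h = z + ψ = 1314.38 + 172.15 = 1486.53 ft.
Total head at OW-7: h = 1555.76 − 66.29 = 1489.47 ft.
Head difference: h(OW-6) − h(OW-7) = 1486.53 − 1489.47 = -2.94 ft.

Δh ≈ -2.94 ft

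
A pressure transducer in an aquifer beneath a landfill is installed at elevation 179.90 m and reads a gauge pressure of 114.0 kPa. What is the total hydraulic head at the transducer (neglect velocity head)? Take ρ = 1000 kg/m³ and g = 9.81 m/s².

ψ = P/(ρg) = 114.0×1000 / (1000 × 9.81) = 11.62 m.
h = z + ψ = 179.90 + 11.62 = 191.52 m.

h ≈ 191.52 m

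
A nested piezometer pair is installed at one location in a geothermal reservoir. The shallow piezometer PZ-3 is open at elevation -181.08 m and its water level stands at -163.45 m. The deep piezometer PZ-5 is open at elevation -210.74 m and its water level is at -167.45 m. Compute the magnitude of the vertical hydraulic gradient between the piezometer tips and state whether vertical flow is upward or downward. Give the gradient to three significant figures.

|i_v| ≈ 0.135; vertical flow is downward

Total head at PZ-3: h = -163.45 m (water level in the standpipe).
Total head at PZ-5: h = -167.45 m.
Δh = h(PZ-3) − h(PZ-5) = -163.45 − (-167.45) = 4.00 m.
Vertical separation Δz = -181.08 − (-210.74) = 29.66 m.
|i_v| = |Δh| / Δz = 4.00 / 29.66 = 0.135.
Head is higher in the shallow piezometer, so vertical flow is downward (recharge condition).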